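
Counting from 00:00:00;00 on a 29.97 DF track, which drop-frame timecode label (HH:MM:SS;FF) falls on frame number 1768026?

Ten DF minutes hold 17982 frames, so frame 1768026 lies in block 98 (frames 1762236–1780217) with 5790 frames into that block.
The block's first minute is 1800 frames and the rest 1798 each; 5790 frames reaches minute 3, so 98 × 18 + 3 × 2 = 1770 labels have been skipped so far.
Adding those back, label number 1768026 + 1770 = 1769796 at 30 labels/s is 58993 s + 6 f = 16 h 23 min 13 s frame 6, i.e. 16:23:13;06.

16:23:13;06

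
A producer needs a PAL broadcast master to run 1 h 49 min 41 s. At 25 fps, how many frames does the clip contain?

164525 frames

1 h 49 min 41 s = 6581 s.
Frames = 6581 × 25 = 164525.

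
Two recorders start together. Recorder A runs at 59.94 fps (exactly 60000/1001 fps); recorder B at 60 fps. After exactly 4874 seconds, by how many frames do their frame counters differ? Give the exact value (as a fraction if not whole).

A emits 60000/1001 × 4874 = 292440000/1001 frames; B emits 60 × 4874 = 292440.
Difference = 292440/1001 frames (≈ 292.1479); B is ahead of A.

292440/1001 frames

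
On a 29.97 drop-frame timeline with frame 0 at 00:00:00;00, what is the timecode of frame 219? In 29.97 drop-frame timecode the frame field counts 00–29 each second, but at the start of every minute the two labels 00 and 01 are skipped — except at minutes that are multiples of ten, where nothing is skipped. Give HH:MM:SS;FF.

Each 10-minute DF block holds 10 × 60 × 30 − 9 × 2 = 17982 frames. 219 ÷ 17982 → 0 full blocks, remainder 219.
Within the partial block the first minute is 1800 frames and each further minute 1798, so 0 further minute boundaries passed. Total skipped labels = 18 × 0 + 2 × 0 = 0.
Non-drop label index = 219 + 0 = 219; at 30 labels/s that is 00:00:07:09, i.e. DF 00:00:07;09.

00:00:07;09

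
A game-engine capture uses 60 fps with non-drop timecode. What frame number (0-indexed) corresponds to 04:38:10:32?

1001432

Total seconds to the label: (4 × 3600 + 38 × 60 + 10) = 16690.
Frame index = 16690 × 60 + 32 = 1001432.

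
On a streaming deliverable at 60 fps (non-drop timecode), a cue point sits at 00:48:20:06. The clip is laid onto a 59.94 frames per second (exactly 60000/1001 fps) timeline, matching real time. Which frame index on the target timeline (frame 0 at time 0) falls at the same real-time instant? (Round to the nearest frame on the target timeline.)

frame 173832

Source frame index: (0×3600 + 48×60 + 20) × 60 + 6 = 174006.
Real time: 174006 / (60) = 29001/10 s.
Target frame: (29001/10) × (60000/1001) = 24858000/143 ≈ 173832.168 → 173832.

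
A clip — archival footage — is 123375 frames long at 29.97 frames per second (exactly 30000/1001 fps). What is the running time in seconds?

Running time = 123375 / (30000/1001) = 4116.6125 s.

4116.6125 seconds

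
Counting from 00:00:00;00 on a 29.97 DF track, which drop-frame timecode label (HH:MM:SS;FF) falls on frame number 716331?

06:38:21;19

Ten DF minutes hold 17982 frames, so frame 716331 lies in block 39 (frames 701298–719279) with 15033 frames into that block.
The block's first minute is 1800 frames and the rest 1798 each; 15033 frames reaches minute 8, so 39 × 18 + 8 × 2 = 718 labels have been skipped so far.
Adding those back, label number 716331 + 718 = 717049 at 30 labels/s is 23901 s + 19 f = 6 h 38 min 21 s frame 19, i.e. 06:38:21;19.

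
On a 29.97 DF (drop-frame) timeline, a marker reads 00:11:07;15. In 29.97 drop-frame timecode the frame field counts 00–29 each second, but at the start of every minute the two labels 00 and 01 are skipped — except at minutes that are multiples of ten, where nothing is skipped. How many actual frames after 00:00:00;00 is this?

As if non-drop at 30 labels/s: (0 × 3600 + 11 × 60 + 7) × 30 + 15 = 20025.
Minute boundaries passed: 11; those not divisible by 10: 11 − 1 = 10; dropped labels = 2 × 10 = 20.
Actual frame index = 20025 − 20 = 20005.

20005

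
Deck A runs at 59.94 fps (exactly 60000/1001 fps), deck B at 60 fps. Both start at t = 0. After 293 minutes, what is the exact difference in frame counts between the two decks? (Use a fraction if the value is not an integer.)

1054800/1001 frames

293 min = 17580 s.
A emits 60000/1001 × 17580 = 1054800000/1001 frames; B emits 60 × 17580 = 1054800.
Difference = 1054800/1001 frames (≈ 1053.7463); B is ahead of A.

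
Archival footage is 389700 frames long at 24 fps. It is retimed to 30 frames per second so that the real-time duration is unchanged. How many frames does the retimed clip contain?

487125 frames

Target frames = source frames × (target rate / source rate) = 389700 × (30)/(24) = 389700 × 5/4 = 487125.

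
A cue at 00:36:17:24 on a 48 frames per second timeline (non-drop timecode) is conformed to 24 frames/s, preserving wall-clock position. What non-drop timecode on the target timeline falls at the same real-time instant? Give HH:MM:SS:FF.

Source frame index: (0×3600 + 36×60 + 17) × 48 + 24 = 104520.
Real time: 104520 / (48) = 4355/2 s.
Target frame: (4355/2) × (24) = 52260.
At 24 labels/s: frame 52260 → 00:36:17:12.

00:36:17:12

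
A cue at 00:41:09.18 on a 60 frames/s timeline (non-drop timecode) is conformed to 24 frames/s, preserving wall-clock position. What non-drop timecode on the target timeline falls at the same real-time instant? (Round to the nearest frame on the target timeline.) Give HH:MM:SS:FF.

Source frame index: (0×3600 + 41×60 + 9) × 60 + 18 = 148158.
Real time: 148158 / (60) = 24693/10 s.
Target frame: (24693/10) × (24) = 296316/5 ≈ 59263.200 → 59263.
At 24 labels/s: frame 59263 → 00:41:09:07.

00:41:09:07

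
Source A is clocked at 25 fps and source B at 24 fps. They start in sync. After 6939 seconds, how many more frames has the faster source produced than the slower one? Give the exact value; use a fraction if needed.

A emits 25 × 6939 = 173475 frames; B emits 24 × 6939 = 166536.
Difference = 6939 frames; B is behind A.

6939 frames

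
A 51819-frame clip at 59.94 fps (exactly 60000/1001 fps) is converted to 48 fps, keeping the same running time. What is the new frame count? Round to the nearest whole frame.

41497 frames

Frames at target rate = 51819 × (48) / (60000/1001) = 51870819/1250 ≈ 41496.655.
Nearest whole frame: 41497.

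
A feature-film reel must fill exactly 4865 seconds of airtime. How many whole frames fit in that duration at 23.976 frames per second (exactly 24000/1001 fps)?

Frames = 4865 × 24000/1001 = 16680000/143 ≈ 116643.3566.
Complete frames: 116643.

116643 frames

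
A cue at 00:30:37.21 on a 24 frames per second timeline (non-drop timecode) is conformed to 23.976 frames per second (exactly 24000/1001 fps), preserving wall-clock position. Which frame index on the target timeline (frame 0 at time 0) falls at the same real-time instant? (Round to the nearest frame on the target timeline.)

Source frame index: (0×3600 + 30×60 + 37) × 24 + 21 = 44109.
Real time: 44109 / (24) = 14703/8 s.
Target frame: (14703/8) × (24000/1001) = 3393000/77 ≈ 44064.935 → 44065.

frame 44065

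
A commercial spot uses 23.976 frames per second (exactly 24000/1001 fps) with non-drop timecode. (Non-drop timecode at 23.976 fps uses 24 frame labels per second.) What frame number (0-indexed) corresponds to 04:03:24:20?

Total seconds to the label: (4 × 3600 + 3 × 60 + 24) = 14604.
Frame index = 14604 × 24 + 20 = 350516.

frame 350516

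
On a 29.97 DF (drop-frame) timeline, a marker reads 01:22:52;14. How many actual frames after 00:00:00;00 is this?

As if non-drop at 30 labels/s: (1 × 3600 + 22 × 60 + 52) × 30 + 14 = 149174.
Minute boundaries passed: 82; those not divisible by 10: 82 − 8 = 74; dropped labels = 2 × 74 = 148.
Actual frame index = 149174 − 148 = 149026.

149026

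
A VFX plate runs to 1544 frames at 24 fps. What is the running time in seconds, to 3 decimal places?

Running time = 1544 × 1/24 = 193/3 s ≈ 64.333 s.

64.333 seconds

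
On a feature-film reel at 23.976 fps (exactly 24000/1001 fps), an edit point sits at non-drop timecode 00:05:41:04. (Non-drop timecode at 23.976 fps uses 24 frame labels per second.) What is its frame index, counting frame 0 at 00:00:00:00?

frame 8188

Total seconds to the label: (0 × 3600 + 5 × 60 + 41) = 341.
Frame index = 341 × 24 + 4 = 8188.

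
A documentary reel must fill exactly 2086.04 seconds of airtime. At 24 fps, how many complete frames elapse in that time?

50064 frames

Frames = 2086.04 × 24 = 1251624/25 ≈ 50064.9600.
Complete frames: 50064.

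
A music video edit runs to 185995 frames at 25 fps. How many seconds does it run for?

7439.8 seconds

Running time = 185995 / (25) = 7439.8 s.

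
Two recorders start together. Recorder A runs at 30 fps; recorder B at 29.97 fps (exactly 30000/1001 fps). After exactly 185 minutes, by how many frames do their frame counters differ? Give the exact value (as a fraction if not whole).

185 min = 11100 s.
A emits 30 × 11100 = 333000 frames; B emits 30000/1001 × 11100 = 333000000/1001.
Difference = 333000/1001 frames (≈ 332.6673); B is behind A.

333000/1001 frames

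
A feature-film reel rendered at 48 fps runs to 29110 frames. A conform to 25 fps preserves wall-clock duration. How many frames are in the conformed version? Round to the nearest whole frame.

Frames at target rate = 29110 × (25) / (48) = 363875/24 ≈ 15161.458.
Nearest whole frame: 15161.

15161 frames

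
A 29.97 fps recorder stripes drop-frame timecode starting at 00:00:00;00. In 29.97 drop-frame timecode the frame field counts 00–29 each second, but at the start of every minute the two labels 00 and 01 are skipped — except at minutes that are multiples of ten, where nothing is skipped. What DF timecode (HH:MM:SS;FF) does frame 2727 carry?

00:01:30;29

Each 10-minute DF block holds 10 × 60 × 30 − 9 × 2 = 17982 frames. 2727 ÷ 17982 → 0 full blocks, remainder 2727.
Within the partial block the first minute is 1800 frames and each further minute 1798, so 1 further minute boundary passed. Total skipped labels = 18 × 0 + 2 × 1 = 2.
Non-drop label index = 2727 + 2 = 2729; at 30 labels/s that is 00:01:30:29, i.e. DF 00:01:30;29.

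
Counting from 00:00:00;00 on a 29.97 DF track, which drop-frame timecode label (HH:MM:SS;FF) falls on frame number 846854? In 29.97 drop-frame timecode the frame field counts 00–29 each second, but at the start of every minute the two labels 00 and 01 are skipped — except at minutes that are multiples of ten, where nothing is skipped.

Ten DF minutes hold 17982 frames, so frame 846854 lies in block 47 (frames 845154–863135) with 1700 frames into that block.
The block's first minute is 1800 frames and the rest 1798 each; 1700 frames reaches minute 0, so 47 × 18 + 0 × 2 = 846 labels have been skipped so far.
Adding those back, label number 846854 + 846 = 847700 at 30 labels/s is 28256 s + 20 f = 7 h 50 min 56 s frame 20, i.e. 07:50:56;20.

07:50:56;20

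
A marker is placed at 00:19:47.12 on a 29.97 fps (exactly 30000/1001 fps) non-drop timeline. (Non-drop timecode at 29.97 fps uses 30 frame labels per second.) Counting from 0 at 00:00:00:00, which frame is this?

Total seconds to the label: (0 × 3600 + 19 × 60 + 47) = 1187.
Frame index = 1187 × 30 + 12 = 35622.

frame 35622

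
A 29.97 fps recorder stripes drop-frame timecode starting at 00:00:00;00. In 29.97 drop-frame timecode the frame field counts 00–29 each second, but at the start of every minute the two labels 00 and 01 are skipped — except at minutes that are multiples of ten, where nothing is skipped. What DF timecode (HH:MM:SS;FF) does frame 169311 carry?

01:34:09;11

Ten DF minutes hold 17982 frames, so frame 169311 lies in block 9 (frames 161838–179819) with 7473 frames into that block.
The block's first minute is 1800 frames and the rest 1798 each; 7473 frames reaches minute 4, so 9 × 18 + 4 × 2 = 170 labels have been skipped so far.
Adding those back, label number 169311 + 170 = 169481 at 30 labels/s is 5649 s + 11 f = 1 h 34 min 9 s frame 11, i.e. 01:34:09;11.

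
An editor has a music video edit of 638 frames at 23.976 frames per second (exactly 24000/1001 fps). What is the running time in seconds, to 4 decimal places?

26.6099 seconds

Running time = 638 × 1001/24000 = 319319/12000 s ≈ 26.6099 s.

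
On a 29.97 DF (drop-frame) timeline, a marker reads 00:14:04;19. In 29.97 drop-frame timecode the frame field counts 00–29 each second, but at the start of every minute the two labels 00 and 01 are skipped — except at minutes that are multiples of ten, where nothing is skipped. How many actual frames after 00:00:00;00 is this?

25313

As if non-drop at 30 labels/s: (0 × 3600 + 14 × 60 + 4) × 30 + 19 = 25339.
Minute boundaries passed: 14; those not divisible by 10: 14 − 1 = 13; dropped labels = 2 × 13 = 26.
Actual frame index = 25339 − 26 = 25313.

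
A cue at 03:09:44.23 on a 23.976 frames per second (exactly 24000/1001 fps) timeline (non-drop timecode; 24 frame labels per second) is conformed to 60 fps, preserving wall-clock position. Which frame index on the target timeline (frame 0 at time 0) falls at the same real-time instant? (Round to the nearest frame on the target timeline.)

Source frame index: (3×3600 + 9×60 + 44) × 24 + 23 = 273239.
Real time: 273239 / (24000/1001) = 273512239/24000 s.
Target frame: (273512239/24000) × (60) = 273512239/400 ≈ 683780.598 → 683781.

frame 683781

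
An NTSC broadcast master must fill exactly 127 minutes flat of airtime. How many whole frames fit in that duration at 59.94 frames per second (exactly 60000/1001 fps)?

456743 frames

127 min = 7620 s.
Frames = 7620 × 60000/1001 = 457200000/1001 ≈ 456743.2567.
Complete frames: 456743.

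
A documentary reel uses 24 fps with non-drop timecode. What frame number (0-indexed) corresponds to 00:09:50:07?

Total seconds to the label: (0 × 3600 + 9 × 60 + 50) = 590.
Frame index = 590 × 24 + 7 = 14167.

14167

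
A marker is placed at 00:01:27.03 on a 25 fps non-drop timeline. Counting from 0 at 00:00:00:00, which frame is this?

Total seconds to the label: (0 × 3600 + 1 × 60 + 27) = 87.
Frame index = 87 × 25 + 3 = 2178.

frame 2178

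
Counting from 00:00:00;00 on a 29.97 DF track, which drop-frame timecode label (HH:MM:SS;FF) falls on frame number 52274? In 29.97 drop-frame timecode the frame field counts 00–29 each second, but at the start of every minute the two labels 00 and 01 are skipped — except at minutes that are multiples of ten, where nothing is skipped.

Each 10-minute DF block holds 10 × 60 × 30 − 9 × 2 = 17982 frames. 52274 ÷ 17982 → 2 full blocks, remainder 16310.
Within the partial block the first minute is 1800 frames and each further minute 1798, so 9 further minute boundaries passed. Total skipped labels = 18 × 2 + 2 × 9 = 54.
Non-drop label index = 52274 + 54 = 52328; at 30 labels/s that is 00:29:04:08, i.e. DF 00:29:04;08.

00:29:04;08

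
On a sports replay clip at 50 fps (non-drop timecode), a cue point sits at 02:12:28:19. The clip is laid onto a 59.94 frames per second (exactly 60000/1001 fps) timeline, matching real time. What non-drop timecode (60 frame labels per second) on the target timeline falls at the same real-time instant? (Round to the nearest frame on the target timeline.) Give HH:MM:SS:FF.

Source frame index: (2×3600 + 12×60 + 28) × 50 + 19 = 397419.
Real time: 397419 / (50) = 397419/50 s.
Target frame: (397419/50) × (60000/1001) = 43354800/91 ≈ 476426.374 → 476426.
At 60 labels/s: frame 476426 → 02:12:20:26.

02:12:20:26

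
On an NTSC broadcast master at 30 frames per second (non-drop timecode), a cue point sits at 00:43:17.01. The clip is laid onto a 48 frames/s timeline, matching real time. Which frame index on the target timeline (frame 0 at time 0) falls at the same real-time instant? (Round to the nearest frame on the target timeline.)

Source frame index: (0×3600 + 43×60 + 17) × 30 + 1 = 77911.
Real time: 77911 / (30) = 77911/30 s.
Target frame: (77911/30) × (48) = 623288/5 ≈ 124657.600 → 124658.

frame 124658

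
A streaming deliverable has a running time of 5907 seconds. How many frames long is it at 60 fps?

354420 frames

Frames = 5907 × 60 = 354420.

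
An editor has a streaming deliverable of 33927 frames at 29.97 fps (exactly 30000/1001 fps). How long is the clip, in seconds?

Running time = 33927 / (30000/1001) = 1132.0309 s.

1132.0309 seconds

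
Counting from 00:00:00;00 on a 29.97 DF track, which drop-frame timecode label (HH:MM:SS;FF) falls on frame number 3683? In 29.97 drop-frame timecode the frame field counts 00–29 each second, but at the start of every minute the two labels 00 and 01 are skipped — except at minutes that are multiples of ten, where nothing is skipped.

Each 10-minute DF block holds 10 × 60 × 30 − 9 × 2 = 17982 frames. 3683 ÷ 17982 → 0 full blocks, remainder 3683.
Within the partial block the first minute is 1800 frames and each further minute 1798, so 2 further minute boundaries passed. Total skipped labels = 18 × 0 + 2 × 2 = 4.
Non-drop label index = 3683 + 4 = 3687; at 30 labels/s that is 00:02:02:27, i.e. DF 00:02:02;27.

00:02:02;27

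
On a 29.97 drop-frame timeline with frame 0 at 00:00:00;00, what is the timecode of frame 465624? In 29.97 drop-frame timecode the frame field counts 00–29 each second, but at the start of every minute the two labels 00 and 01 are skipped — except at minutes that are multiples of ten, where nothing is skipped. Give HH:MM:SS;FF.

Each 10-minute DF block holds 10 × 60 × 30 − 9 × 2 = 17982 frames. 465624 ÷ 17982 → 25 full blocks, remainder 16074.
Within the partial block the first minute is 1800 frames and each further minute 1798, so 8 further minute boundaries passed. Total skipped labels = 18 × 25 + 2 × 8 = 466.
Non-drop label index = 465624 + 466 = 466090; at 30 labels/s that is 04:18:56:10, i.e. DF 04:18:56;10.

04:18:56;10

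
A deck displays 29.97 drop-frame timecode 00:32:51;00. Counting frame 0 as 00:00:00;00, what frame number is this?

59072

As if non-drop at 30 labels/s: (0 × 3600 + 32 × 60 + 51) × 30 + 0 = 59130.
Minute boundaries passed: 32; those not divisible by 10: 32 − 3 = 29; dropped labels = 2 × 29 = 58.
Actual frame index = 59130 − 58 = 59072.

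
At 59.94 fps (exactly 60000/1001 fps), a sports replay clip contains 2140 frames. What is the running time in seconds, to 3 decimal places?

35.702 seconds

Running time = 2140 × 1001/60000 = 107107/3000 s ≈ 35.702 s.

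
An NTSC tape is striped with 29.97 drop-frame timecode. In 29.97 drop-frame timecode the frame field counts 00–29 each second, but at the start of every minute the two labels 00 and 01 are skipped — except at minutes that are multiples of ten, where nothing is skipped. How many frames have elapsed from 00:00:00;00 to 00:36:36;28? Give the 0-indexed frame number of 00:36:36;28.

As if non-drop at 30 labels/s: (0 × 3600 + 36 × 60 + 36) × 30 + 28 = 65908.
Minute boundaries passed: 36; those not divisible by 10: 36 − 3 = 33; dropped labels = 2 × 33 = 66.
Actual frame index = 65908 − 66 = 65842.

65842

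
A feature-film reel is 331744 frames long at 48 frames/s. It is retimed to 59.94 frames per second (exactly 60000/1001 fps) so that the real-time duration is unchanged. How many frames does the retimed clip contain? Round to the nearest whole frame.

414266 frames

Frames at target rate = 331744 × (60000/1001) / (48) = 59240000/143 ≈ 414265.734.
Nearest whole frame: 414266.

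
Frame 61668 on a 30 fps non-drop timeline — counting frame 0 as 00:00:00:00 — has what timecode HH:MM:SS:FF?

00:34:15:18

61668 ÷ 30 = 2055 full seconds, remainder 18 frames.
2055 s = 0 h 34 min 15 s.
Timecode: 00:34:15:18.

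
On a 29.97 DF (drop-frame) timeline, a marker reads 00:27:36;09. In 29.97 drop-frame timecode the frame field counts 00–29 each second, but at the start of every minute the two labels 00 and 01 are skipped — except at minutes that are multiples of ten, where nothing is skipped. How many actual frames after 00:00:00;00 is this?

49639

Complete 10-minute blocks: 2, each 17982 frames → 35964.
Remaining 7 whole minutes in the current block: 1800 + 6 × 1798 = 12588 frames.
Within the current minute: 36 × 30 + 9 − 2 = 1087 (labels ;00/;01 skipped at this minute). Total = 35964 + 12588 + 1087 = 49639.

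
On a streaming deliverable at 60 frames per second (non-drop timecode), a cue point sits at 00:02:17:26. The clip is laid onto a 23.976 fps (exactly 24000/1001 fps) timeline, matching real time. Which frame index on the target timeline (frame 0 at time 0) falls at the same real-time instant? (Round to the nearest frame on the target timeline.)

frame 3295

Source frame index: (0×3600 + 2×60 + 17) × 60 + 26 = 8246.
Real time: 8246 / (60) = 4123/30 s.
Target frame: (4123/30) × (24000/1001) = 471200/143 ≈ 3295.105 → 3295.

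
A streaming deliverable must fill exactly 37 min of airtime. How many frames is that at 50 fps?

111000 frames

37 min = 2220 s.
Frames = 2220 × 50 = 111000.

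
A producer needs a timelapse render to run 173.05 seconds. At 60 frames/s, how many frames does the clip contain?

Frames = 173.05 × 60 = 10383.

10383 frames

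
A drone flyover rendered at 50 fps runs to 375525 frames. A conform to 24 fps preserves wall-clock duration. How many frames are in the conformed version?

180252 frames

Target frames = source frames × (target rate / source rate) = 375525 × (24)/(50) = 375525 × 12/25 = 180252.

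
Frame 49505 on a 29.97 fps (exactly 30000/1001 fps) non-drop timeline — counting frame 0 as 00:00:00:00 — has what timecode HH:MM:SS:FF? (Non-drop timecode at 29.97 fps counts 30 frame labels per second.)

49505 ÷ 30 = 1650 full seconds, remainder 5 frames.
1650 s = 0 h 27 min 30 s.
Timecode: 00:27:30:05.

00:27:30:05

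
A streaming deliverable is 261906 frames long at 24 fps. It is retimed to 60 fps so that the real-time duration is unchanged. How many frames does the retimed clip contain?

654765 frames

Target frames = source frames × (target rate / source rate) = 261906 × (60)/(24) = 261906 × 5/2 = 654765.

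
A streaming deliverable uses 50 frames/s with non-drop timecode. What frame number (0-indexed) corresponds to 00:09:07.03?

27353

Total seconds to the label: (0 × 3600 + 9 × 60 + 7) = 547.
Frame index = 547 × 50 + 3 = 27353.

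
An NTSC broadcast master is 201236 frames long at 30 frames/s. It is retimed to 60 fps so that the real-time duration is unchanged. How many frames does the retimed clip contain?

Frames at target rate = 201236 × (60) / (30) = 402472.

402472 frames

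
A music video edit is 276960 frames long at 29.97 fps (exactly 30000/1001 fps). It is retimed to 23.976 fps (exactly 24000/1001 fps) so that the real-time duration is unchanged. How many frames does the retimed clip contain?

221568 frames

Target frames = source frames × (target rate / source rate) = 276960 × (24000/1001)/(30000/1001) = 276960 × 4/5 = 221568.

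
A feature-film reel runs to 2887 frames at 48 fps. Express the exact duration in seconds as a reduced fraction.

Running time = 2887 ÷ (48) = 2887 × 1/48 = 2887/48 s.

2887/48 seconds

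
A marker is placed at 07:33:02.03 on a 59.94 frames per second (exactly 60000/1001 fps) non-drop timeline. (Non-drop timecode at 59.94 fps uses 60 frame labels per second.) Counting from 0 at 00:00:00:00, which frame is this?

Total seconds to the label: (7 × 3600 + 33 × 60 + 2) = 27182.
Frame index = 27182 × 60 + 3 = 1630923.

1630923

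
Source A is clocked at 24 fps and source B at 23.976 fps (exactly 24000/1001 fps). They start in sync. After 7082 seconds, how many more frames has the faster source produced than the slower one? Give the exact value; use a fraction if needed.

169968/1001 frames

A emits 24 × 7082 = 169968 frames; B emits 24000/1001 × 7082 = 169968000/1001.
Difference = 169968/1001 frames (≈ 169.7982); B is behind A.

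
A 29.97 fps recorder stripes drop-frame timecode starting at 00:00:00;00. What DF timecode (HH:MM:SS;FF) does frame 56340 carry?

Ten DF minutes hold 17982 frames, so frame 56340 lies in block 3 (frames 53946–71927) with 2394 frames into that block.
The block's first minute is 1800 frames and the rest 1798 each; 2394 frames reaches minute 1, so 3 × 18 + 1 × 2 = 56 labels have been skipped so far.
Adding those back, label number 56340 + 56 = 56396 at 30 labels/s is 1879 s + 26 f = 0 h 31 min 19 s frame 26, i.e. 00:31:19;26.

00:31:19;26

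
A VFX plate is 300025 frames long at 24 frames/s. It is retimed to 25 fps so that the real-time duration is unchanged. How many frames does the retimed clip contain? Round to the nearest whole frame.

Frames at target rate = 300025 × (25) / (24) = 7500625/24 ≈ 312526.042.
Nearest whole frame: 312526.

312526 frames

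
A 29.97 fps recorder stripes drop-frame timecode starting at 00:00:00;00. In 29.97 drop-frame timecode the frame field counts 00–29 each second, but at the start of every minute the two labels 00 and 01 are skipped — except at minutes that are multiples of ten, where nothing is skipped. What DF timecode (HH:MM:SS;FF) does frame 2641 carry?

00:01:28;03

Each 10-minute DF block holds 10 × 60 × 30 − 9 × 2 = 17982 frames. 2641 ÷ 17982 → 0 full blocks, remainder 2641.
Within the partial block the first minute is 1800 frames and each further minute 1798, so 1 further minute boundary passed. Total skipped labels = 18 × 0 + 2 × 1 = 2.
Non-drop label index = 2641 + 2 = 2643; at 30 labels/s that is 00:01:28:03, i.e. DF 00:01:28;03.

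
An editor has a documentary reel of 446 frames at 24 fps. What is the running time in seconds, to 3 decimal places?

18.583 seconds

Running time = 446 × 1/24 = 223/12 s ≈ 18.583 s.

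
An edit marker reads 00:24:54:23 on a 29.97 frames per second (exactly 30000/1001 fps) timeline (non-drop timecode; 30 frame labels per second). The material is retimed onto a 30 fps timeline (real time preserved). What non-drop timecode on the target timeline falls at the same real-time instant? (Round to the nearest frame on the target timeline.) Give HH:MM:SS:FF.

00:24:56:08

Source frame index: (0×3600 + 24×60 + 54) × 30 + 23 = 44843.
Real time: 44843 / (30000/1001) = 44887843/30000 s.
Target frame: (44887843/30000) × (30) = 44887843/1000 ≈ 44887.843 → 44888.
At 30 labels/s: frame 44888 → 00:24:56:08.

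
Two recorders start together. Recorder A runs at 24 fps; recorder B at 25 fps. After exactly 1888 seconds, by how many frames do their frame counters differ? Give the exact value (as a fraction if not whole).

A emits 24 × 1888 = 45312 frames; B emits 25 × 1888 = 47200.
Difference = 1888 frames; B is ahead of A.

1888 frames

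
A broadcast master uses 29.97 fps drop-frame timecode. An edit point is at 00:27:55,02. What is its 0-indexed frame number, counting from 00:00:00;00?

50202

As if non-drop at 30 labels/s: (0 × 3600 + 27 × 60 + 55) × 30 + 2 = 50252.
Minute boundaries passed: 27; those not divisible by 10: 27 − 2 = 25; dropped labels = 2 × 25 = 50.
Actual frame index = 50252 − 50 = 50202.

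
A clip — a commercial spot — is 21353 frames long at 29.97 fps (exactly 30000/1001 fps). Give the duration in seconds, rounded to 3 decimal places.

712.478 seconds

Running time = 21353 × 1001/30000 = 21374353/30000 s ≈ 712.478 s.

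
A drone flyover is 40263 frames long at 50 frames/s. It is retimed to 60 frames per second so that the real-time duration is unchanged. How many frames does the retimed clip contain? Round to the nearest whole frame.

Frames at target rate = 40263 × (60) / (50) = 241578/5 ≈ 48315.600.
Nearest whole frame: 48316.

48316 frames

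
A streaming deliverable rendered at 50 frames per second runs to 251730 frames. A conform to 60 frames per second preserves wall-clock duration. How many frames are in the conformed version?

302076 frames

Target frames = source frames × (target rate / source rate) = 251730 × (60)/(50) = 251730 × 6/5 = 302076.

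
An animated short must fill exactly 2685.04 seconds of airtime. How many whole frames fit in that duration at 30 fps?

Frames = 2685.04 × 30 = 402756/5 ≈ 80551.2000.
Complete frames: 80551.

80551 frames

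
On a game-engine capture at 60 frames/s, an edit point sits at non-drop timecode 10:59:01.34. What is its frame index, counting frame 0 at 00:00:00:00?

2372494

Total seconds to the label: (10 × 3600 + 59 × 60 + 1) = 39541.
Frame index = 39541 × 60 + 34 = 2372494.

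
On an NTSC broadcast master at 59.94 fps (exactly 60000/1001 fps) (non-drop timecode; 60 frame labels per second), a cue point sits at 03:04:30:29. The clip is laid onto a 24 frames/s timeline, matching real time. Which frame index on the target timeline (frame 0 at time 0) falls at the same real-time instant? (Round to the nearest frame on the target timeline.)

Source frame index: (3×3600 + 4×60 + 30) × 60 + 29 = 664229.
Real time: 664229 / (60000/1001) = 664893229/60000 s.
Target frame: (664893229/60000) × (24) = 664893229/2500 ≈ 265957.292 → 265957.

frame 265957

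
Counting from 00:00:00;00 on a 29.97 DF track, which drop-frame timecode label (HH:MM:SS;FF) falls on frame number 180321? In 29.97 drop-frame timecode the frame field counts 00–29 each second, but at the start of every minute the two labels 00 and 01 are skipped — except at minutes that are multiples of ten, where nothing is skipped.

01:40:16;21

Ten DF minutes hold 17982 frames, so frame 180321 lies in block 10 (frames 179820–197801) with 501 frames into that block.
The block's first minute is 1800 frames and the rest 1798 each; 501 frames reaches minute 0, so 10 × 18 + 0 × 2 = 180 labels have been skipped so far.
Adding those back, label number 180321 + 180 = 180501 at 30 labels/s is 6016 s + 21 f = 1 h 40 min 16 s frame 21, i.e. 01:40:16;21.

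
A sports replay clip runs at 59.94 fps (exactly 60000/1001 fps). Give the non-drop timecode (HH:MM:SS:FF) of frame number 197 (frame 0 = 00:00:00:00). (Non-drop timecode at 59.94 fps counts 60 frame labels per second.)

197 ÷ 60 = 3 full seconds, remainder 17 frames.
3 s = 0 h 0 min 3 s.
Timecode: 00:00:03:17.

00:00:03:17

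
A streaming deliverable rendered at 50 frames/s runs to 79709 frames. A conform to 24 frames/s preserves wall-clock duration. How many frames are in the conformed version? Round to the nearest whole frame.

38260 frames

Frames at target rate = 79709 × (24) / (50) = 956508/25 ≈ 38260.320.
Nearest whole frame: 38260.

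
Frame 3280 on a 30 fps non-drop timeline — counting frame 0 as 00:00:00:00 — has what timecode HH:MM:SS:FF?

00:01:49:10

3280 ÷ 30 = 109 full seconds, remainder 10 frames.
109 s = 0 h 1 min 49 s.
Timecode: 00:01:49:10.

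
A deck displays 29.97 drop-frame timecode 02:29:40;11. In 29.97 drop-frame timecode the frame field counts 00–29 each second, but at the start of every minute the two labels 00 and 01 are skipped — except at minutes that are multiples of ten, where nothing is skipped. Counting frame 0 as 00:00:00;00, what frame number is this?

269141

As if non-drop at 30 labels/s: (2 × 3600 + 29 × 60 + 40) × 30 + 11 = 269411.
Minute boundaries passed: 149; those not divisible by 10: 149 − 14 = 135; dropped labels = 2 × 135 = 270.
Actual frame index = 269411 − 270 = 269141.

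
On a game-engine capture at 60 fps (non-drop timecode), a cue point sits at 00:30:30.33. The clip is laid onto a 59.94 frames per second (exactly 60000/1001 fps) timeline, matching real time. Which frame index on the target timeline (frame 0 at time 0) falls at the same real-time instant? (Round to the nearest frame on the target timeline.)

frame 109723

Source frame index: (0×3600 + 30×60 + 30) × 60 + 33 = 109833.
Real time: 109833 / (60) = 36611/20 s.
Target frame: (36611/20) × (60000/1001) = 109833000/1001 ≈ 109723.277 → 109723.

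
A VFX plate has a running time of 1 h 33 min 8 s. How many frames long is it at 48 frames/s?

268224 frames

1 h 33 min 8 s = 5588 s.
Frames = 5588 × 48 = 268224.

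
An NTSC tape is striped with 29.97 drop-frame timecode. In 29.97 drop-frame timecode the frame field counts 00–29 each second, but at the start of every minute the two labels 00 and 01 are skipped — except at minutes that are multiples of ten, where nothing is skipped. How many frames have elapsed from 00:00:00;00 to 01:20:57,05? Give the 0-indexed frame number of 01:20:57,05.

145571

Complete 10-minute blocks: 8, each 17982 frames → 143856.
Remaining 0 whole minutes in the current block: 0 frames.
Within the current minute: 57 × 30 + 5 = 1715. Total = 143856 + 0 + 1715 = 145571.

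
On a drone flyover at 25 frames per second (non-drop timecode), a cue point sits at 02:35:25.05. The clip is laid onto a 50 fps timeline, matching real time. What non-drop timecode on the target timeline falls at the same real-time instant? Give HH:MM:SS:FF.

Source frame index: (2×3600 + 35×60 + 25) × 25 + 5 = 233130.
Real time: 233130 / (25) = 46626/5 s.
Target frame: (46626/5) × (50) = 466260.
At 50 labels/s: frame 466260 → 02:35:25:10.

02:35:25:10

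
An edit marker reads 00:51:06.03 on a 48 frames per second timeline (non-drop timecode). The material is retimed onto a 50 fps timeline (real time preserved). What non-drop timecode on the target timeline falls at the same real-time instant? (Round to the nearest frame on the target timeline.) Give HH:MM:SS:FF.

00:51:06:03

Source frame index: (0×3600 + 51×60 + 6) × 48 + 3 = 147171.
Real time: 147171 / (48) = 49057/16 s.
Target frame: (49057/16) × (50) = 1226425/8 ≈ 153303.125 → 153303.
At 50 labels/s: frame 153303 → 00:51:06:03.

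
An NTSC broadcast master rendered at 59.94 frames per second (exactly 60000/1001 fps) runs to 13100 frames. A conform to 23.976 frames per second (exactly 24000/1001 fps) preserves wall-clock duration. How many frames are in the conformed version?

5240 frames

Target frames = source frames × (target rate / source rate) = 13100 × (24000/1001)/(60000/1001) = 13100 × 2/5 = 5240.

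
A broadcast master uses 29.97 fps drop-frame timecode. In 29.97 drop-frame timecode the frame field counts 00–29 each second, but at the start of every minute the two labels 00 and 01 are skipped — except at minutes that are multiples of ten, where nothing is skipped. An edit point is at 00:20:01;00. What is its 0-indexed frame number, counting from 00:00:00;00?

35994

As if non-drop at 30 labels/s: (0 × 3600 + 20 × 60 + 1) × 30 + 0 = 36030.
Minute boundaries passed: 20; those not divisible by 10: 20 − 2 = 18; dropped labels = 2 × 18 = 36.
Actual frame index = 36030 − 36 = 35994.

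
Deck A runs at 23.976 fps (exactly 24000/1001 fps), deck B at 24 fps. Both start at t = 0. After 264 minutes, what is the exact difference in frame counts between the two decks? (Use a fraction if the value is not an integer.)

34560/91 frames

264 min = 15840 s.
A emits 24000/1001 × 15840 = 34560000/91 frames; B emits 24 × 15840 = 380160.
Difference = 34560/91 frames (≈ 379.7802); B is ahead of A.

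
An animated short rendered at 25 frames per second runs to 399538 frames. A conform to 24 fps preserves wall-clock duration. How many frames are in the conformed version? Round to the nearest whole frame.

383556 frames

Frames at target rate = 399538 × (24) / (25) = 9588912/25 ≈ 383556.480.
Nearest whole frame: 383556.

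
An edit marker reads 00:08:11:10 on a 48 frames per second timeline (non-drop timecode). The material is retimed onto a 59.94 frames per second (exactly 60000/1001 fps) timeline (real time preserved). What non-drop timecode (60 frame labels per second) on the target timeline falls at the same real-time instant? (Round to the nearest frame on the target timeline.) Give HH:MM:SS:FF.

Source frame index: (0×3600 + 8×60 + 11) × 48 + 10 = 23578.
Real time: 23578 / (48) = 11789/24 s.
Target frame: (11789/24) × (60000/1001) = 29472500/1001 ≈ 29443.057 → 29443.
At 60 labels/s: frame 29443 → 00:08:10:43.

00:08:10:43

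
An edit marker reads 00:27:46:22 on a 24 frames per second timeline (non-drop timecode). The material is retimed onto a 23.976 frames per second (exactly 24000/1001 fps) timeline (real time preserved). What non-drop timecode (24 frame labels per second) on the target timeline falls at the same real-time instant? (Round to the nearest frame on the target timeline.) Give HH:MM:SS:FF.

00:27:45:06

Source frame index: (0×3600 + 27×60 + 46) × 24 + 22 = 40006.
Real time: 40006 / (24) = 20003/12 s.
Target frame: (20003/12) × (24000/1001) = 40006000/1001 ≈ 39966.034 → 39966.
At 24 labels/s: frame 39966 → 00:27:45:06.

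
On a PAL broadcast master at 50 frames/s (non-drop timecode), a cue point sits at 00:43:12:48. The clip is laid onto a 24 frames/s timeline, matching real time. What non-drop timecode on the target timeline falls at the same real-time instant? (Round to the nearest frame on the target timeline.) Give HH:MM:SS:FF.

00:43:12:23

Source frame index: (0×3600 + 43×60 + 12) × 50 + 48 = 129648.
Real time: 129648 / (50) = 64824/25 s.
Target frame: (64824/25) × (24) = 1555776/25 ≈ 62231.040 → 62231.
At 24 labels/s: frame 62231 → 00:43:12:23.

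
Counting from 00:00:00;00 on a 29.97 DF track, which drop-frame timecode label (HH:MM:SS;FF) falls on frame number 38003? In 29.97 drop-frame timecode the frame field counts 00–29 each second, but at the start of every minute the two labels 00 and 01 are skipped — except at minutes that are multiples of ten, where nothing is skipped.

Ten DF minutes hold 17982 frames, so frame 38003 lies in block 2 (frames 35964–53945) with 2039 frames into that block.
The block's first minute is 1800 frames and the rest 1798 each; 2039 frames reaches minute 1, so 2 × 18 + 1 × 2 = 38 labels have been skipped so far.
Adding those back, label number 38003 + 38 = 38041 at 30 labels/s is 1268 s + 1 f = 0 h 21 min 8 s frame 1, i.e. 00:21:08;01.

00:21:08;01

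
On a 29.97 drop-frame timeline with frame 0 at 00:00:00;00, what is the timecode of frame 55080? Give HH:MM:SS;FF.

00:30:37;24

Ten DF minutes hold 17982 frames, so frame 55080 lies in block 3 (frames 53946–71927) with 1134 frames into that block.
The block's first minute is 1800 frames and the rest 1798 each; 1134 frames reaches minute 0, so 3 × 18 + 0 × 2 = 54 labels have been skipped so far.
Adding those back, label number 55080 + 54 = 55134 at 30 labels/s is 1837 s + 24 f = 0 h 30 min 37 s frame 24, i.e. 00:30:37;24.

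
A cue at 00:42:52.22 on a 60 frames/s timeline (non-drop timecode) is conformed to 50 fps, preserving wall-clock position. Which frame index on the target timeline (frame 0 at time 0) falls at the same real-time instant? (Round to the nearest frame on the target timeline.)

Source frame index: (0×3600 + 42×60 + 52) × 60 + 22 = 154342.
Real time: 154342 / (60) = 77171/30 s.
Target frame: (77171/30) × (50) = 385855/3 ≈ 128618.333 → 128618.

frame 128618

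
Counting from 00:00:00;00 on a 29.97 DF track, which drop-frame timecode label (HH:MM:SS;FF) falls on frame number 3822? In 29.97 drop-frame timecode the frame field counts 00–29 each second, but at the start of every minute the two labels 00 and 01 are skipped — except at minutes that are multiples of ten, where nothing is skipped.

00:02:07;16

Each 10-minute DF block holds 10 × 60 × 30 − 9 × 2 = 17982 frames. 3822 ÷ 17982 → 0 full blocks, remainder 3822.
Within the partial block the first minute is 1800 frames and each further minute 1798, so 2 further minute boundaries passed. Total skipped labels = 18 × 0 + 2 × 2 = 4.
Non-drop label index = 3822 + 4 = 3826; at 30 labels/s that is 00:02:07:16, i.e. DF 00:02:07;16.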